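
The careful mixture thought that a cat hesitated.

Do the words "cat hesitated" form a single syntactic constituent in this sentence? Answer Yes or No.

The sequence begins inside the noun phrase "a cat" and ends inside the verb phrase "hesitated"; it crosses a phrase boundary, so no single node in the tree spans exactly those words.

No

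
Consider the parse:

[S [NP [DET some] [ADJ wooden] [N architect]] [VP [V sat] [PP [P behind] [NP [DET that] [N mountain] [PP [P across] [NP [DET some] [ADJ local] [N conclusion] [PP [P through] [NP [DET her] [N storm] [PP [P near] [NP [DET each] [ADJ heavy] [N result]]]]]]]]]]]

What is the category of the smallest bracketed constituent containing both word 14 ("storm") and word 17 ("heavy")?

NP

Both words fall inside [NP her storm near each heavy result] (words 13–18), and no smaller constituent contains them both. Label: NP.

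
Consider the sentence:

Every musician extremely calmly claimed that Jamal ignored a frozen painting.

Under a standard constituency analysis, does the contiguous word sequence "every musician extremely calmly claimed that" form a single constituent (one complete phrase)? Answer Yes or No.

No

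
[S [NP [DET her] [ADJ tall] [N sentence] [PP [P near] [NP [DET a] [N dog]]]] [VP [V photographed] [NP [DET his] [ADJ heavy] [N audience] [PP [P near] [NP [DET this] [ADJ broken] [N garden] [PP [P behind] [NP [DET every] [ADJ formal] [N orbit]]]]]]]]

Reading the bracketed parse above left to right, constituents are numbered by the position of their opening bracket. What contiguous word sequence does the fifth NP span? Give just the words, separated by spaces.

Opening `[NP` markers occur at word positions 1, 5, 8, 12, 16; the fifth of these opens the constituent [NP every formal orbit].

every formal orbit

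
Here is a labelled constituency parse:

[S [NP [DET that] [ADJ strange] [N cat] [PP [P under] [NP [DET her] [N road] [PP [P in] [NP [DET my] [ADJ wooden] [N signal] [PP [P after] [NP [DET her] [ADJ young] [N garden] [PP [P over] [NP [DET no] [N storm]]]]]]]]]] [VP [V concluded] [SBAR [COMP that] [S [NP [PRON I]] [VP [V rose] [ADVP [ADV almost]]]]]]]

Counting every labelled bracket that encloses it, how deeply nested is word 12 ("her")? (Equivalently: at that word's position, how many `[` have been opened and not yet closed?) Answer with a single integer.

Path from the root down to the word: S → NP → PP → NP → PP → NP → PP → NP → DET. That is 9 enclosing brackets.

9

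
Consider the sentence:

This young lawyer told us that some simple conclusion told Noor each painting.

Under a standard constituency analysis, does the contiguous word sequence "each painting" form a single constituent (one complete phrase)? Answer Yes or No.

These words form the whole noun phrase headed by "painting", so yes — one constituent.

Yes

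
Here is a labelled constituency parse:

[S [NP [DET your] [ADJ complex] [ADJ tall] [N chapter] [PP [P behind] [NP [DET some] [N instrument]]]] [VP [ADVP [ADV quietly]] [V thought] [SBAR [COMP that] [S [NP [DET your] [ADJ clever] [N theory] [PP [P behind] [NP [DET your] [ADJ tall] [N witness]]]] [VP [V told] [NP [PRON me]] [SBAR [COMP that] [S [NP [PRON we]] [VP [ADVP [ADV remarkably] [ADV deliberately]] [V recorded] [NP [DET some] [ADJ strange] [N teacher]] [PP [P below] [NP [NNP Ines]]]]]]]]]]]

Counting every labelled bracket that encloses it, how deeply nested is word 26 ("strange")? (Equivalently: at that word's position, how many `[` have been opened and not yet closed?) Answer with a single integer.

10

Path from the root down to the word: S → VP → SBAR → S → VP → SBAR → S → VP → NP → ADJ. That is 10 enclosing brackets.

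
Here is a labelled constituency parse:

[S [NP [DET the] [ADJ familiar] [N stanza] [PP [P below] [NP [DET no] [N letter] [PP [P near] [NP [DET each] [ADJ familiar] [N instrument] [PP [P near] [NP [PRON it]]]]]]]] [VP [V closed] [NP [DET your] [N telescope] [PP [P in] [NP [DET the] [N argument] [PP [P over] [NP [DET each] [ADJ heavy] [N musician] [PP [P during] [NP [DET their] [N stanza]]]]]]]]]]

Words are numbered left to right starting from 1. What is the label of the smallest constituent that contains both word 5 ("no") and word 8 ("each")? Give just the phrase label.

Both words fall inside [NP no letter near each familiar instrument near it] (words 5–12), and no smaller constituent contains them both. Label: NP.

NP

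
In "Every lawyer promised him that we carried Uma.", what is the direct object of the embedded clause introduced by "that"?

Uma

Within the embedded clause introduced by "that", the direct object of "carried" is "Uma".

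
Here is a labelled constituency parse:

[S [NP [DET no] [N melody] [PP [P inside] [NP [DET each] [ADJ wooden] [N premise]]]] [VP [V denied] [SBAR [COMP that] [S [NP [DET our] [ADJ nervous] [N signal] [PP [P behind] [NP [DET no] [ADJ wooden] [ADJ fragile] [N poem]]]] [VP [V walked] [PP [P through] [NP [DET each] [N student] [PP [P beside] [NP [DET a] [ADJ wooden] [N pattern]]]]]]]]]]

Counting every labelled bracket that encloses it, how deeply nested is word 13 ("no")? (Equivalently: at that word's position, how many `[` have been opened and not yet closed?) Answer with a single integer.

Path from the root down to the word: S → VP → SBAR → S → NP → PP → NP → DET. That is 8 enclosing brackets.

8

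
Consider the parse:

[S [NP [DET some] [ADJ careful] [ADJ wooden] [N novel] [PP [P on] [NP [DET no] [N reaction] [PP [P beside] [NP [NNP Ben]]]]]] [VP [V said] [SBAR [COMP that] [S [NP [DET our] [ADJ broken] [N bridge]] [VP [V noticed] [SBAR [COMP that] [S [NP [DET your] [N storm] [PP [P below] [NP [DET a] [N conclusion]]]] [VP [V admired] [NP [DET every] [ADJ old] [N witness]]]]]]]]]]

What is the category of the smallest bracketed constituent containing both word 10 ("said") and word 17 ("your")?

Word 10 lies under S → VP → V; word 17 lies under S → VP → SBAR → S → VP → SBAR → S → NP → DET. The lowest shared node is the VP.

VP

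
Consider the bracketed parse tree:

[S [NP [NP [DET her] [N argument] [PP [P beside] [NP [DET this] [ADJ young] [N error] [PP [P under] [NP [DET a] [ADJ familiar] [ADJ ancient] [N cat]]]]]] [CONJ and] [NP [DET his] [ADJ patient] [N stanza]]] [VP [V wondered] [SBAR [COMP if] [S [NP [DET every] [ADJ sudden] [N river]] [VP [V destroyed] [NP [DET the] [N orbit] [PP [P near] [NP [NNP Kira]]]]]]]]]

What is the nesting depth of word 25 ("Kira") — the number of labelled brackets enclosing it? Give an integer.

9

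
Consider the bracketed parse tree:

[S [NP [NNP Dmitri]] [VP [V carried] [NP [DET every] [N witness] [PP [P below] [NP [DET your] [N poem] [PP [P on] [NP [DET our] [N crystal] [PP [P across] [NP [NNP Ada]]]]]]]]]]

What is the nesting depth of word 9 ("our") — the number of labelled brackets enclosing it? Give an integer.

8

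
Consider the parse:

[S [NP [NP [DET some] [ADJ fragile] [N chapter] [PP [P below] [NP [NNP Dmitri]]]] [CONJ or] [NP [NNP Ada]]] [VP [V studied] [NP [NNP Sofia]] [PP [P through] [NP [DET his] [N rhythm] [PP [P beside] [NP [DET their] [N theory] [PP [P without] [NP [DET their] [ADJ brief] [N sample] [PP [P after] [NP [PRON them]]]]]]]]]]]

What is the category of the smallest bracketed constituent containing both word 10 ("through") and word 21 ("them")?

PP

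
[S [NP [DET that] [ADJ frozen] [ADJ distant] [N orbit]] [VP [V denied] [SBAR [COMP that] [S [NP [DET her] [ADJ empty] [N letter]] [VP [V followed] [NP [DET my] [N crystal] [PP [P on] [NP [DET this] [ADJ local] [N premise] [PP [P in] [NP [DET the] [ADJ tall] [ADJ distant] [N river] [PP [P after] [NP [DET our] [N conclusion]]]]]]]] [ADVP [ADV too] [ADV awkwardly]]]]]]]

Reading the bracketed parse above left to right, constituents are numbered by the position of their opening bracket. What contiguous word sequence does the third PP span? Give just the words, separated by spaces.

The PP opening brackets appear, in order, over: "on this local premise in the tall distant river after our conclusion"; "in the tall distant river after our conclusion"; "after our conclusion". The third one spans "after our conclusion".

after our conclusion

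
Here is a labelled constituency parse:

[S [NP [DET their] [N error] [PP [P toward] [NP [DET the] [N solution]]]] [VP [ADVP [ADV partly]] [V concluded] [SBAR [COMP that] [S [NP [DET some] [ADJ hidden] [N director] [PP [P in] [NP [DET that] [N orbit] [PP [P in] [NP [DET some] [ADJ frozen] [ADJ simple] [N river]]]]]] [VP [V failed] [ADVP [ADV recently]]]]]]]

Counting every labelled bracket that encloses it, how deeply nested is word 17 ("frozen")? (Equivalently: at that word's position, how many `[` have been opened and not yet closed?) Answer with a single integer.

10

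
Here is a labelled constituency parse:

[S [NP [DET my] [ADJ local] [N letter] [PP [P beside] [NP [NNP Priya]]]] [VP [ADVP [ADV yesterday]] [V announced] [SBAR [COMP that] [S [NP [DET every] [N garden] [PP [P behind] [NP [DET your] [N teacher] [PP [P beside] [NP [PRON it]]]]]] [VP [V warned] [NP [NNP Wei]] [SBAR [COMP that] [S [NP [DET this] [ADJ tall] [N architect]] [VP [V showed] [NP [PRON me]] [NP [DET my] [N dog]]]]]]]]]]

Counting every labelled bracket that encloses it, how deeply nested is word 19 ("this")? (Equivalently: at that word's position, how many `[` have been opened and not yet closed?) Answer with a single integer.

Path from the root down to the word: S → VP → SBAR → S → VP → SBAR → S → NP → DET. That is 9 enclosing brackets.

9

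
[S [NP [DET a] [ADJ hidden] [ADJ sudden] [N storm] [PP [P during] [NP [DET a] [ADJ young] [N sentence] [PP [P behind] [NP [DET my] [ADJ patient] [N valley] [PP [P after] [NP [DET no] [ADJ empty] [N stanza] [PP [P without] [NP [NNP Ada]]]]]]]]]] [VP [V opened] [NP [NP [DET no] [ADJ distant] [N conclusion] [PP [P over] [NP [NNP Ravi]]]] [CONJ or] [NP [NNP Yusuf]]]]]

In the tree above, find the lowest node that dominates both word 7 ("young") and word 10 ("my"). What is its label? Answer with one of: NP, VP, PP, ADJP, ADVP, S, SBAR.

NP

Both words fall inside [NP a young sentence behind my patient valley after no empty stanza without Ada] (words 6–18), and no smaller constituent contains them both. Label: NP.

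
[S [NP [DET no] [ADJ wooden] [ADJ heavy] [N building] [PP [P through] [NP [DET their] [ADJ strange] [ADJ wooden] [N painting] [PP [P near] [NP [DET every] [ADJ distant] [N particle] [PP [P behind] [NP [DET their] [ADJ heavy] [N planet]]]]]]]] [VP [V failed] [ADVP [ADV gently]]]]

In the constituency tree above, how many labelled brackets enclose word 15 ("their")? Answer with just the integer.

Path from the root down to the word: S → NP → PP → NP → PP → NP → PP → NP → DET. That is 9 enclosing brackets.

9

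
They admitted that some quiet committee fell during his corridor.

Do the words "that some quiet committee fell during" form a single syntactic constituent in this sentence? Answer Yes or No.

No

"that" belongs to the complementizer "that" while "during" belongs to the clause "some quiet committee fell during his corridor"; a span that runs across that boundary is not a single phrase.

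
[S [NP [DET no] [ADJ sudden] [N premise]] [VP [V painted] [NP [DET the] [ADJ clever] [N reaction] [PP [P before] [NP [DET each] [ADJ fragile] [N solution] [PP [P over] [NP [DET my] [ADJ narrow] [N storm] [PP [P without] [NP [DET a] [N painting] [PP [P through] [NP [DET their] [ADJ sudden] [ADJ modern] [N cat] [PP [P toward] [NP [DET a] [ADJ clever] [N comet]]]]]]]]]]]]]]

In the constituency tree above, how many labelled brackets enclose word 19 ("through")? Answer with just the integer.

11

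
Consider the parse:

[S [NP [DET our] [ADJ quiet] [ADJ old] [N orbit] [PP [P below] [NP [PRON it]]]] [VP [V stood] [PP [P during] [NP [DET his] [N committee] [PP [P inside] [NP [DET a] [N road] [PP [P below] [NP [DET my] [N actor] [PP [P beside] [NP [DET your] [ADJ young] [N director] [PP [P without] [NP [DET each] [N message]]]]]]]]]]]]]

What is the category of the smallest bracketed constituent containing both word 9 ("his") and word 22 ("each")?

NP

Both words fall inside [NP his committee inside a road below my actor beside your young director without each message] (words 9–23), and no smaller constituent contains them both. Label: NP.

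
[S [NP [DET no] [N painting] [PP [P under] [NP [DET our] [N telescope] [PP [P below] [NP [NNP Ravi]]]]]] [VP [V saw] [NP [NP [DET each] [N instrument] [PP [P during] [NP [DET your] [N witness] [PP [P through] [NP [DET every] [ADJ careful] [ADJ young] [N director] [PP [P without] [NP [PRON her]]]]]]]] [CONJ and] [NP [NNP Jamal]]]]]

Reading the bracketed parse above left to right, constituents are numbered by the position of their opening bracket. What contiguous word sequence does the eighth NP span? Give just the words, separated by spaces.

her

The NP opening brackets appear, in order, over: "no painting under our telescope below Ravi"; "our telescope below Ravi"; "Ravi"; "each instrument during your witness through every careful young director without her and Jamal"; "each instrument during your witness through every careful young director without her"; "your witness through every careful young director without her"; "every careful young director without her"; "her"; "Jamal". The eighth one spans "her".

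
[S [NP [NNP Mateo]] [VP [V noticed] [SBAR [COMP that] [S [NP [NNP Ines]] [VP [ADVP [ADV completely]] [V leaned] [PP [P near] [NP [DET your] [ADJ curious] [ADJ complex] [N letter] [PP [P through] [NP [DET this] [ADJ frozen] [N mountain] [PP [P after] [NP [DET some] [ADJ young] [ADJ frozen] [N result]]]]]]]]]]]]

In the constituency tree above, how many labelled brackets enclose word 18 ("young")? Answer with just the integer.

12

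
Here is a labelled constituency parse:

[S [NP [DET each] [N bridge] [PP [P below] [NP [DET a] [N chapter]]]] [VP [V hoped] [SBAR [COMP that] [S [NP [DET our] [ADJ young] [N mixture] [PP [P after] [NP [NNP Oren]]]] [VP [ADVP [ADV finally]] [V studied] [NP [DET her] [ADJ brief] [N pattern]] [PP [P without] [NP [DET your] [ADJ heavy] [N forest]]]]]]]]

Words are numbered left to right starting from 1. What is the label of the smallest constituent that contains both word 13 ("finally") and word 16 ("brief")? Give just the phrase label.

VP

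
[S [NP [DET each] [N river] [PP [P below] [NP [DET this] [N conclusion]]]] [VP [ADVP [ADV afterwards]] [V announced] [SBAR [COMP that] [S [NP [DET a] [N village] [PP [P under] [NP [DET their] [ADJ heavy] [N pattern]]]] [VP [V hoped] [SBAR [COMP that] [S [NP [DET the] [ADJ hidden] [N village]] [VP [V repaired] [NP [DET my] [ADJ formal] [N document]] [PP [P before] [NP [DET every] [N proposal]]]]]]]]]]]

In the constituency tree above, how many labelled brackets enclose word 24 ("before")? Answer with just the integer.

The word sits inside P, which is inside PP, inside VP, inside S, inside SBAR, inside VP, inside S, inside SBAR, inside VP, inside S — 10 brackets in all.

10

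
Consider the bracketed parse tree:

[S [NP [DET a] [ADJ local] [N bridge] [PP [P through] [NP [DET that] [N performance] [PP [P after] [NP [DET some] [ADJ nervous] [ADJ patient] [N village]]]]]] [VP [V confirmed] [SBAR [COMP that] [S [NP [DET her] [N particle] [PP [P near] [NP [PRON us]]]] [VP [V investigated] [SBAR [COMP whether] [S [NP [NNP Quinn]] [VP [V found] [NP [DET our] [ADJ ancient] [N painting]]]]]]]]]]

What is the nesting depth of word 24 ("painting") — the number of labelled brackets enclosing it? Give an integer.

10

Counting open brackets not yet closed at "painting": [S [VP [SBAR [S [VP [SBAR [S [VP [NP [N = 10.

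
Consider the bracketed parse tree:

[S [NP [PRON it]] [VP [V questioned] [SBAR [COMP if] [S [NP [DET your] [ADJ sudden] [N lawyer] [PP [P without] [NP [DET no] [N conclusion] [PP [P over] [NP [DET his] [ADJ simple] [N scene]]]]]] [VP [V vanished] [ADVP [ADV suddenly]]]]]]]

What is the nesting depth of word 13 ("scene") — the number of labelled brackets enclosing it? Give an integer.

10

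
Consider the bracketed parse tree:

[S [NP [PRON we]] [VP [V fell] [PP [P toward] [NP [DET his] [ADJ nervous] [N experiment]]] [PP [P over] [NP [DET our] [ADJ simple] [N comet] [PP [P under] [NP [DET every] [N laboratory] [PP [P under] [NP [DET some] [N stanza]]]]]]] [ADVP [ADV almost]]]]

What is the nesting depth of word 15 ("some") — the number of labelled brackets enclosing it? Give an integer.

9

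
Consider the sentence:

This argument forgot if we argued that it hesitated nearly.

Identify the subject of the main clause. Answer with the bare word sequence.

this argument

The subject of the main clause is the NP immediately before the verb "forgot": "this argument".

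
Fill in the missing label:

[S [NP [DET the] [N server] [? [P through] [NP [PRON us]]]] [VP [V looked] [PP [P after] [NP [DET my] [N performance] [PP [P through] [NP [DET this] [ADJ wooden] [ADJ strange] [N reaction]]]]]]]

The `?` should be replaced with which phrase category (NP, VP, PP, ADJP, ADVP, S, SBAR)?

PP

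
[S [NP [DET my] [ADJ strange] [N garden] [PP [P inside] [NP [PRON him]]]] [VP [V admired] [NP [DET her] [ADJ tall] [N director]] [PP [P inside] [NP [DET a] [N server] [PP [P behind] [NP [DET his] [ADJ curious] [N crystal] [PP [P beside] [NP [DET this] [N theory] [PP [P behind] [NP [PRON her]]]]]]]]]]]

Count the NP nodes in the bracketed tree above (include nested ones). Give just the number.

7

Scanning left to right, an opening `[NP` appears at word positions 1, 5, 7, 11, 14, 18, 21 — 7 in total.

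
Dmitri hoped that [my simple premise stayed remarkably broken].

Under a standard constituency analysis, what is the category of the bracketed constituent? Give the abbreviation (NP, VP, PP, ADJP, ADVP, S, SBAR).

S

"stayed" is the head of the bracketed span, so the span is a clause: S.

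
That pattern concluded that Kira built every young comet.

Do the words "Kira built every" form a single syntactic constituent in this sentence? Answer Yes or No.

No

The smallest constituent containing the whole sequence is the clause [S Kira built every young comet], but the sequence is only part of it — it straddles the boundary between noun phrase "Kira" and verb phrase "built every young comet".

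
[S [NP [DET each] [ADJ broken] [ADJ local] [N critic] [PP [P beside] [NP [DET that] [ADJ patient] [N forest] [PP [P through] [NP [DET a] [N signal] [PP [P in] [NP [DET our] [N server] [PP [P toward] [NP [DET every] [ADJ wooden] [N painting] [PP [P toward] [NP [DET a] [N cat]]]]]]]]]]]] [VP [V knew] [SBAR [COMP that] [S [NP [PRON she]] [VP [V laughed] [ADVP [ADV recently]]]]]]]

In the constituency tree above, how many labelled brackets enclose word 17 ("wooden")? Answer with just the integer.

11

Counting open brackets not yet closed at "wooden": [S [NP [PP [NP [PP [NP [PP [NP [PP [NP [ADJ = 11.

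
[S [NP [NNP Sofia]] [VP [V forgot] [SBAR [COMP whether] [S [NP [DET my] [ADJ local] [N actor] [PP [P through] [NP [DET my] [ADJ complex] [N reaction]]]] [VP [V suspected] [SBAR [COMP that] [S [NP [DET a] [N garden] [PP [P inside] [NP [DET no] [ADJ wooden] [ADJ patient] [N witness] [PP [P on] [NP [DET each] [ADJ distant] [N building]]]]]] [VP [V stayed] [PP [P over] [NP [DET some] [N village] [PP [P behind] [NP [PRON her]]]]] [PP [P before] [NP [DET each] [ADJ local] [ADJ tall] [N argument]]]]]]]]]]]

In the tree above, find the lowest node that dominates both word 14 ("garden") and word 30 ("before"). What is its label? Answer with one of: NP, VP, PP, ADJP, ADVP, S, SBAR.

S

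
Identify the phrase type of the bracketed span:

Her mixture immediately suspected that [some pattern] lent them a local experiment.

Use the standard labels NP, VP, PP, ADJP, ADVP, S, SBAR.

NP

The span is built around the noun "pattern" — a noun phrase (NP).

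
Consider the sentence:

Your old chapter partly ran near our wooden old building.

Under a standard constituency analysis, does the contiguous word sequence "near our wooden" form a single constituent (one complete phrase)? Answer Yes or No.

No

"near" belongs to the preposition "near" while "wooden" belongs to the noun phrase "our wooden old building"; a span that runs across that boundary is not a single phrase.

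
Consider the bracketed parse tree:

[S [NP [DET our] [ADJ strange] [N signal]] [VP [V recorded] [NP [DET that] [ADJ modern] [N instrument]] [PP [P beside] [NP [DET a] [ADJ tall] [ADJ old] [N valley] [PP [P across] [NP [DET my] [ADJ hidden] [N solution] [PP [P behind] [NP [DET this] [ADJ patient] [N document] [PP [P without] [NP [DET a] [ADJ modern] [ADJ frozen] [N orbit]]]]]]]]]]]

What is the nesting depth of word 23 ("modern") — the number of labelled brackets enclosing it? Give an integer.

The word sits inside ADJ, which is inside NP, inside PP, inside NP, inside PP, inside NP, inside PP, inside NP, inside PP, inside VP, inside S — 11 brackets in all.

11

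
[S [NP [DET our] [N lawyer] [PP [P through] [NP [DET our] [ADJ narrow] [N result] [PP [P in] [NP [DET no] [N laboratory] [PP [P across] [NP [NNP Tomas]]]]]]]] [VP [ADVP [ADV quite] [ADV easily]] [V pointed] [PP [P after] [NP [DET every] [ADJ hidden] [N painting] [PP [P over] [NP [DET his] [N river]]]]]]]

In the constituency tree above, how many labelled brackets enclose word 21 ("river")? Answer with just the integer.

The word sits inside N, which is inside NP, inside PP, inside NP, inside PP, inside VP, inside S — 7 brackets in all.

7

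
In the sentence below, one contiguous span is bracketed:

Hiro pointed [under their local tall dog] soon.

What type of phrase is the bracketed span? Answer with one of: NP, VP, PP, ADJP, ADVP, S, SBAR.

PP

"under" is the head of the bracketed span, so the span is a prepositional phrase: PP.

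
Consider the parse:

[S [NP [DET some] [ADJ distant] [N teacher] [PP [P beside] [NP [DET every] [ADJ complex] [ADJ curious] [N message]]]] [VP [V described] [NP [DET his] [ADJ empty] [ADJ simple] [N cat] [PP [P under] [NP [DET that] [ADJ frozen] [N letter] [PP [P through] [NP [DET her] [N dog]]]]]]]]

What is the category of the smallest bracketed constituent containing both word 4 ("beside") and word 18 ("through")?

Both words fall inside [S some distant teacher beside every complex curious message described his empty simple cat under that frozen letter through her dog] (words 1–20), and no smaller constituent contains them both. Label: S.

S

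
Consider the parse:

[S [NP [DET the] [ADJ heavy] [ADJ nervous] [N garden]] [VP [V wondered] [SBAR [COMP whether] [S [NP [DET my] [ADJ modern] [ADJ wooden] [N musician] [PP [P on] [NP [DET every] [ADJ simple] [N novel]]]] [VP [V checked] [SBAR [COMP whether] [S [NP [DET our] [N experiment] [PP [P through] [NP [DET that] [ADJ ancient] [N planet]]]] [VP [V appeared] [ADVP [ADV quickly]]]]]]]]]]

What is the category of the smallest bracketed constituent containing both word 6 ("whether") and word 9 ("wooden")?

SBAR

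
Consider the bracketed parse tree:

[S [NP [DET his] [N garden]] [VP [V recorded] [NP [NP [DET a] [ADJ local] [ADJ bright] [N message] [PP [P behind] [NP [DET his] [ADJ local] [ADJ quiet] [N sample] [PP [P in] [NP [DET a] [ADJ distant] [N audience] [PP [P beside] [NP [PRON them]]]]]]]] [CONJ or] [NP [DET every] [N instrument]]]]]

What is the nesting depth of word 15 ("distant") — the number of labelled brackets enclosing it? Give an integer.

9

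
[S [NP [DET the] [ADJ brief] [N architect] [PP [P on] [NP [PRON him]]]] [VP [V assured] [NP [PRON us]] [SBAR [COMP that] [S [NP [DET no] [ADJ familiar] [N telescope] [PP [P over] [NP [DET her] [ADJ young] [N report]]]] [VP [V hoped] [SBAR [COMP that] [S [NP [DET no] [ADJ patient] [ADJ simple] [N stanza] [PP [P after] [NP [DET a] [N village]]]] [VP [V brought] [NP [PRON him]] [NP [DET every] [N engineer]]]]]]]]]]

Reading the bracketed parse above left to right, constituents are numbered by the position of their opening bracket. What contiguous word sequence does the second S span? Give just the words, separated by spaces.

no familiar telescope over her young report hoped that no patient simple stanza after a village brought him every engineer

The S opening brackets appear, in order, over: "the brief architect on him assured us that no familiar telescope over her young report hoped that no patient simple stanza after a village brought him every engineer"; "no familiar telescope over her young report hoped that no patient simple stanza after a village brought him every engineer"; "no patient simple stanza after a village brought him every engineer". The second one spans "no familiar telescope over her young report hoped that no patient simple stanza after a village brought him every engineer".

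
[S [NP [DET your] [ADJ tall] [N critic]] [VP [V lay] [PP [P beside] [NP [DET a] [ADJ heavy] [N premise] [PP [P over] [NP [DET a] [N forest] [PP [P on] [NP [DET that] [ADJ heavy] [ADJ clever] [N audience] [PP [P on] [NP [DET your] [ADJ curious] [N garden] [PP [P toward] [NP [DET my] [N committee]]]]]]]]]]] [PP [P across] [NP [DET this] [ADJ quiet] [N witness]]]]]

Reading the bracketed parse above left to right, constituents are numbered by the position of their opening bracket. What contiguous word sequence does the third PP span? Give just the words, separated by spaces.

In left-to-right order the PP constituents are "beside a heavy premise over a forest on that heavy clever audience on your curious garden toward my committee"; "over a forest on that heavy clever audience on your curious garden toward my committee"; "on that heavy clever audience on your curious garden toward my committee"; "on your curious garden toward my committee"; "toward my committee"; "across this quiet witness". Number 3 is "on that heavy clever audience on your curious garden toward my committee".

on that heavy clever audience on your curious garden toward my committee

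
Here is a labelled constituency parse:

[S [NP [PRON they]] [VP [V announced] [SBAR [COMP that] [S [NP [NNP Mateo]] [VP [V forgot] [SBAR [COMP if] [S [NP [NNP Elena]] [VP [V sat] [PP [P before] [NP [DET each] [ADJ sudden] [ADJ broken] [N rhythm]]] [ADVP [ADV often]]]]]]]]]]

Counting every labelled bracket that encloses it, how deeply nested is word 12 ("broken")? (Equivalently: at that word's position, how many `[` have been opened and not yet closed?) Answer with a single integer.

Counting open brackets not yet closed at "broken": [S [VP [SBAR [S [VP [SBAR [S [VP [PP [NP [ADJ = 11.

11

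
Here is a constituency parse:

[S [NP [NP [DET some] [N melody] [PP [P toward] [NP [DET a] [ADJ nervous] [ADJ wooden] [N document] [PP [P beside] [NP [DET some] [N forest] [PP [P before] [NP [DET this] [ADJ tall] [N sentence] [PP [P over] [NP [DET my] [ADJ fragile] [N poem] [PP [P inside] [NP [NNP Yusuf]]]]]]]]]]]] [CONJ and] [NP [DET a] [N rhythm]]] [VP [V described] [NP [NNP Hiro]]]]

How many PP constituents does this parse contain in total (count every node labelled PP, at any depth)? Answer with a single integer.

5

Scanning left to right, an opening `[PP` appears at word positions 3, 8, 11, 15, 19 — 5 in total.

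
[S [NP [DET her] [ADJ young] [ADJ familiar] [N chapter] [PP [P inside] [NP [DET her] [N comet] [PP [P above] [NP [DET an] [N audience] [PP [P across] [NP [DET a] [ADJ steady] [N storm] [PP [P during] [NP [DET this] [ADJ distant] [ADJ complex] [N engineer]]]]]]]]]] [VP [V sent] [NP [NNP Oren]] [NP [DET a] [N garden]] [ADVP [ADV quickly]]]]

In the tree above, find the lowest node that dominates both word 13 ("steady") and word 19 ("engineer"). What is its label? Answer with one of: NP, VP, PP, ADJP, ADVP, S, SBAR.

The smallest bracket enclosing both words is [NP a steady storm during this distant complex engineer], so the label is NP.

NP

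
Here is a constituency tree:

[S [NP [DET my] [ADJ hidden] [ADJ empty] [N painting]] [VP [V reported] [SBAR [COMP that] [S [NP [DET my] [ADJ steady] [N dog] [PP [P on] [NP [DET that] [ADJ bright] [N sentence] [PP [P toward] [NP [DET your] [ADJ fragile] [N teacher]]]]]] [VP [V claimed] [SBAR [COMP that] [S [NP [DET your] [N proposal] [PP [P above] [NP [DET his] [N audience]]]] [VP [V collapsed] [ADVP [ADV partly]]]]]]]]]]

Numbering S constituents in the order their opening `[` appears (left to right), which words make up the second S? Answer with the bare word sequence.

my steady dog on that bright sentence toward your fragile teacher claimed that your proposal above his audience collapsed partly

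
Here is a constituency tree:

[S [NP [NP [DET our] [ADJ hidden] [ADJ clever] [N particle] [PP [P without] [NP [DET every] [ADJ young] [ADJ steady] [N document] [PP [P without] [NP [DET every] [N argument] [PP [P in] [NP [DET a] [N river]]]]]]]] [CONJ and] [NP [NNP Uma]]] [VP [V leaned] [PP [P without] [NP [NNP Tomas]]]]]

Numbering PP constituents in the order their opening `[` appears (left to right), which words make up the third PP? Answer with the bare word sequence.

In left-to-right order the PP constituents are "without every young steady document without every argument in a river"; "without every argument in a river"; "in a river"; "without Tomas". Number 3 is "in a river".

in a river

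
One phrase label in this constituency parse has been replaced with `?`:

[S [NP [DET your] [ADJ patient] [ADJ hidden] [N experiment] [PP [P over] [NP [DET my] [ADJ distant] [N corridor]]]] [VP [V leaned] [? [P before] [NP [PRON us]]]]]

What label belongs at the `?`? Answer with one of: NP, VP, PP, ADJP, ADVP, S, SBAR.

The `?` node immediately contains: P 'before', NP. That is the internal structure of a prepositional phrase, so the label is PP.

PP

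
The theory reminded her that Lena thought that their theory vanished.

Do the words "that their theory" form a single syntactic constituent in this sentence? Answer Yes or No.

The sequence begins inside the complementizer "that" and ends inside the clause "their theory vanished"; it crosses a phrase boundary, so no single node in the tree spans exactly those words.

No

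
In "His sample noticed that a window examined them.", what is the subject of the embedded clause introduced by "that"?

a window

The subject of the embedded clause introduced by "that" is the NP immediately before the verb "examined": "a window".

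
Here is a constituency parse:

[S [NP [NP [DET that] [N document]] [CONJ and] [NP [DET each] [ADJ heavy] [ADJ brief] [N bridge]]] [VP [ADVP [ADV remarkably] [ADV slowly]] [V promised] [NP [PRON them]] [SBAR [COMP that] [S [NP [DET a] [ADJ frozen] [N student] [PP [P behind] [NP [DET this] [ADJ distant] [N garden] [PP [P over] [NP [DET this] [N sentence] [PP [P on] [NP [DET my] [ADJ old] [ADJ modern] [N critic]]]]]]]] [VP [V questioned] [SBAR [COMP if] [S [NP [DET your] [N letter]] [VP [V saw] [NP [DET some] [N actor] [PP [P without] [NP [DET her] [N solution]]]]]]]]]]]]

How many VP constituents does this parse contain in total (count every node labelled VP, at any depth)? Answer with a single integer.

3

The VP constituents are: [VP remarkably slowly promised them that a frozen student behind this distant garden over this sentence on my old modern critic questioned if your letter saw some actor without her solution]; [VP questioned if your letter saw some actor without her solution]; [VP saw some actor without her solution]. Total: 3.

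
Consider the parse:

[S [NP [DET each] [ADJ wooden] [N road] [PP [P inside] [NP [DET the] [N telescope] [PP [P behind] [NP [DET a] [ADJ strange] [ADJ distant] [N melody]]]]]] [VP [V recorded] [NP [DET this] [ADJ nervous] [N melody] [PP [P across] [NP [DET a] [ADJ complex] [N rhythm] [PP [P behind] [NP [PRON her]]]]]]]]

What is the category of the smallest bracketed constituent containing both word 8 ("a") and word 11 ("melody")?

NP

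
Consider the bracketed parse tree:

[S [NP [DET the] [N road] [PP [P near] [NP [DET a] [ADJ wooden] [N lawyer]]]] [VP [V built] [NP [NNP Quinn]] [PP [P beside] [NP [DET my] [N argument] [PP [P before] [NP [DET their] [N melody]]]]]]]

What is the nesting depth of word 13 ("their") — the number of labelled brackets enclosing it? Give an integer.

Counting open brackets not yet closed at "their": [S [VP [PP [NP [PP [NP [DET = 7.

7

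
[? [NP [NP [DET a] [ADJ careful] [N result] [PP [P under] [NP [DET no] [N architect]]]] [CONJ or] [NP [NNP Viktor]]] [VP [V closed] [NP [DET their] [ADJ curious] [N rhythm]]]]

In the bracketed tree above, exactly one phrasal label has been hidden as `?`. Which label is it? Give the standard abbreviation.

The `?` node immediately contains: NP, VP. That is the internal structure of a clause, so the label is S.

S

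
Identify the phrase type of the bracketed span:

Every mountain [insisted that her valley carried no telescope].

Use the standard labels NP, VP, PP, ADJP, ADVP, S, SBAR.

VP

"insisted" is the head of the bracketed span, so the span is a verb phrase: VP.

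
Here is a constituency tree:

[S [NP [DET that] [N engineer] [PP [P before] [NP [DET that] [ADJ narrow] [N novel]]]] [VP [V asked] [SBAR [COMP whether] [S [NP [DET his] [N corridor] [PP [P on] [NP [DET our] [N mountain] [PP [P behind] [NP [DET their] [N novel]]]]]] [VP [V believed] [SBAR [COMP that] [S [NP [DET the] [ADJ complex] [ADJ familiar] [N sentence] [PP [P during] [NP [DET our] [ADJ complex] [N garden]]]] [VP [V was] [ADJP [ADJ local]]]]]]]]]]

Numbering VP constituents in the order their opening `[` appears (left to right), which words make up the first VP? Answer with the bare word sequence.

asked whether his corridor on our mountain behind their novel believed that the complex familiar sentence during our complex garden was local

Opening `[VP` markers occur at word positions 7, 17, 27; the first of these opens the constituent [VP asked whether his corridor on our mountain behind their novel believed that the complex familiar sentence during our complex garden was local].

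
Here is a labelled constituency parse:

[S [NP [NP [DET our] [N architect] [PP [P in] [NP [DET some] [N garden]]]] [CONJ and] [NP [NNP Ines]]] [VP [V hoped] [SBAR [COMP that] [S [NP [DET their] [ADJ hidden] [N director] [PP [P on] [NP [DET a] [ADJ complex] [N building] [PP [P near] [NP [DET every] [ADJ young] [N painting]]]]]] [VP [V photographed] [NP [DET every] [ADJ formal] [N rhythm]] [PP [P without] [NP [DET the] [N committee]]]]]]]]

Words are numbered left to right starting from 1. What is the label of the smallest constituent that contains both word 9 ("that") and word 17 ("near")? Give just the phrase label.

The smallest bracket enclosing both words is [SBAR that their hidden director on a complex building near every young painting photographed every formal rhythm without the committee], so the label is SBAR.

SBAR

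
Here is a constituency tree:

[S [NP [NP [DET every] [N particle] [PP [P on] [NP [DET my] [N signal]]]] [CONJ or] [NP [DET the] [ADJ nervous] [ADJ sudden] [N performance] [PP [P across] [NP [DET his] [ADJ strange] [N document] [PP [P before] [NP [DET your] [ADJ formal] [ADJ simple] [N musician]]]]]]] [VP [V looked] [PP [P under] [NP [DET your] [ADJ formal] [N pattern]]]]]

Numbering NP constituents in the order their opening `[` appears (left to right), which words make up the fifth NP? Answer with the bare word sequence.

The NP opening brackets appear, in order, over: "every particle on my signal or the nervous sudden performance across his strange document before your formal simple musician"; "every particle on my signal"; "my signal"; "the nervous sudden performance across his strange document before your formal simple musician"; "his strange document before your formal simple musician"; "your formal simple musician"; "your formal pattern". The fifth one spans "his strange document before your formal simple musician".

his strange document before your formal simple musician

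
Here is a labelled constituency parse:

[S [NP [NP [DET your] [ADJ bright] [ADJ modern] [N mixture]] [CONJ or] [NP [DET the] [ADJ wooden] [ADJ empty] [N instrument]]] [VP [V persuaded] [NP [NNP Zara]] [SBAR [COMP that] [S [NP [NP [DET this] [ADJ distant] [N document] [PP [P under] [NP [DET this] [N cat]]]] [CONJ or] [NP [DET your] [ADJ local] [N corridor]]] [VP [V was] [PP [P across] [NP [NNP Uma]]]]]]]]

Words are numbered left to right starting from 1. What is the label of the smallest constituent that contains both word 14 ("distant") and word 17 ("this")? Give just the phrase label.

NP

Both words fall inside [NP this distant document under this cat] (words 13–18), and no smaller constituent contains them both. Label: NP.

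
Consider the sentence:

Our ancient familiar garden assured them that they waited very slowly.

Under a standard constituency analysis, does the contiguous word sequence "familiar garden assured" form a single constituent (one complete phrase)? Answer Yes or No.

No

"familiar" belongs to the noun phrase "our ancient familiar garden" while "assured" belongs to the verb phrase "assured them that they waited very slowly"; a span that runs across that boundary is not a single phrase.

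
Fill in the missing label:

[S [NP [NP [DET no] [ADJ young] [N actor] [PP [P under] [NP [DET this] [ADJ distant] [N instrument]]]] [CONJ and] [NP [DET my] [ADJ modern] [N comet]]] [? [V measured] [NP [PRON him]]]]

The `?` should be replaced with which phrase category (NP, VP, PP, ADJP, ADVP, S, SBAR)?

VP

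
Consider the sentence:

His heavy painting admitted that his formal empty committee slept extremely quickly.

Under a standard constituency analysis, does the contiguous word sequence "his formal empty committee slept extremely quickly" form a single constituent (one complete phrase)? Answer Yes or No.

Yes

These words form the whole clause headed by "slept", so yes — one constituent.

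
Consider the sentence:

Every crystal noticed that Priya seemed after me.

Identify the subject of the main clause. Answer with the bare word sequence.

every crystal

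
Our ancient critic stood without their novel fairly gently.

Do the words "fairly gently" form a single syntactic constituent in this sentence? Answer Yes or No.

Yes

"fairly gently" is exactly the adverb phrase [ADVP fairly gently], a complete constituent.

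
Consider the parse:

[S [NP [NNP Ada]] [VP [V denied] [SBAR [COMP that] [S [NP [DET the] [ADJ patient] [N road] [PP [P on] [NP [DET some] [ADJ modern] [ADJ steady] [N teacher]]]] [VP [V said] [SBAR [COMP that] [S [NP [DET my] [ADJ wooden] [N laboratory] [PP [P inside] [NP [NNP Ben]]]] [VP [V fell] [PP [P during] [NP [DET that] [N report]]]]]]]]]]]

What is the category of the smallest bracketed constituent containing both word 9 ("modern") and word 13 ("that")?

S

The smallest bracket enclosing both words is [S the patient road on some modern steady teacher said that my wooden laboratory inside Ben fell during that report], so the label is S.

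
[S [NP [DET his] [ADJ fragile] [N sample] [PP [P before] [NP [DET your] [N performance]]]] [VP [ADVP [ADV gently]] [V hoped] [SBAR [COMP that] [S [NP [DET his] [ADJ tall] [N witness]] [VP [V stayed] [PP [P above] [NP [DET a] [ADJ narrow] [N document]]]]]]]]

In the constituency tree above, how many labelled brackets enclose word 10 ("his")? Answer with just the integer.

6

Counting open brackets not yet closed at "his": [S [VP [SBAR [S [NP [DET = 6.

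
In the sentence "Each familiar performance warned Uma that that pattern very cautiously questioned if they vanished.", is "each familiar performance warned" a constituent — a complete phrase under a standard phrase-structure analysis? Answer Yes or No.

The sequence begins inside the noun phrase "each familiar performance" and ends inside the verb phrase "warned Uma that that pattern very cautiously questioned if they vanished"; it crosses a phrase boundary, so no single node in the tree spans exactly those words.

No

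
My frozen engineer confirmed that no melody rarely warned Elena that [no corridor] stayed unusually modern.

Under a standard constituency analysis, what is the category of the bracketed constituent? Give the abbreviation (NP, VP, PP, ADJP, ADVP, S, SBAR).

NP

The bracketed span "no corridor" is headed by "corridor", making it a noun phrase (NP).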